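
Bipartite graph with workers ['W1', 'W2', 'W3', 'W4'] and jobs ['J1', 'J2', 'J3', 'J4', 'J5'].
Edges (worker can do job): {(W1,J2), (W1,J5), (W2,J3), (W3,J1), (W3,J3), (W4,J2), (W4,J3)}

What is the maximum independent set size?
Maximum independent set = 5

By König's theorem:
- Min vertex cover = Max matching = 4
- Max independent set = Total vertices - Min vertex cover
- Max independent set = 9 - 4 = 5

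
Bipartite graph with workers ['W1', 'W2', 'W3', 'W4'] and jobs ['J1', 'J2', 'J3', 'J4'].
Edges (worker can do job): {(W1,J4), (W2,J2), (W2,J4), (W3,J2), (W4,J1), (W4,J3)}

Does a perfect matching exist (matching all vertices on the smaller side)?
No, maximum matching has size 3 < 4

Maximum matching has size 3, need 4 for perfect matching.
Unmatched workers: ['W2']
Unmatched jobs: ['J1']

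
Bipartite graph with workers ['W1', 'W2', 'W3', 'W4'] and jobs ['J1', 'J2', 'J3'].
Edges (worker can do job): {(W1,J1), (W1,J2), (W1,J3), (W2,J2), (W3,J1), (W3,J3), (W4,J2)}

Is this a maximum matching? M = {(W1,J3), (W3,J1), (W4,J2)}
Yes, size 3 is maximum

Proposed matching has size 3.
Maximum matching size for this graph: 3.

This is a maximum matching.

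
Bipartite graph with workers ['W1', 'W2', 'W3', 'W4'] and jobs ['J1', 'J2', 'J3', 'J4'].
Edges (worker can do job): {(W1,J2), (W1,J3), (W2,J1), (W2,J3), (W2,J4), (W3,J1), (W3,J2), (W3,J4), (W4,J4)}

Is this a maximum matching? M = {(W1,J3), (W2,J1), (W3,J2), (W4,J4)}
Yes, size 4 is maximum

Proposed matching has size 4.
Maximum matching size for this graph: 4.

This is a maximum matching.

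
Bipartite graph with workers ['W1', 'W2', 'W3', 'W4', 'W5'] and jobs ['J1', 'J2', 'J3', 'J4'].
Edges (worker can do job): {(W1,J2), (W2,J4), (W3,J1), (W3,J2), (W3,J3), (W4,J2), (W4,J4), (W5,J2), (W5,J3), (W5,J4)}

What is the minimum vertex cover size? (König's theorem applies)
Minimum vertex cover size = 4

By König's theorem: in bipartite graphs,
min vertex cover = max matching = 4

Maximum matching has size 4, so minimum vertex cover also has size 4.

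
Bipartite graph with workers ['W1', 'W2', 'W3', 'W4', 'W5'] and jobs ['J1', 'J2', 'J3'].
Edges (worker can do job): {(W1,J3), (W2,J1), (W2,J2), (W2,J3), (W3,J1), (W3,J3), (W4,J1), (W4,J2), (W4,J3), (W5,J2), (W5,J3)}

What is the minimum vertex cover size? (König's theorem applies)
Minimum vertex cover size = 3

By König's theorem: in bipartite graphs,
min vertex cover = max matching = 3

Maximum matching has size 3, so minimum vertex cover also has size 3.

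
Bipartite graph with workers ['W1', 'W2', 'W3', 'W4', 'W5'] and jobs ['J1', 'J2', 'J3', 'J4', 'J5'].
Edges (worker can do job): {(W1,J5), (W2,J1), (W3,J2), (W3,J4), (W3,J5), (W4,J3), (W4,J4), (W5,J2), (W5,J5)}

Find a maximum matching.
Matching: {(W1,J5), (W2,J1), (W3,J4), (W4,J3), (W5,J2)}

Maximum matching (size 5):
  W1 → J5
  W2 → J1
  W3 → J4
  W4 → J3
  W5 → J2

Each worker is assigned to at most one job, and each job to at most one worker.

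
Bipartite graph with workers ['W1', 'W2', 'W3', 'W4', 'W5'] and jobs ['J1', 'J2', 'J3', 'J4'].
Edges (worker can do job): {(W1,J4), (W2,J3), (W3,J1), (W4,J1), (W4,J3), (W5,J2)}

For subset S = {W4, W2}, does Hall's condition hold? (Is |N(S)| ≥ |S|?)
Yes: |N(S)| = 2, |S| = 2

Subset S = {W4, W2}
Neighbors N(S) = {J1, J3}

|N(S)| = 2, |S| = 2
Hall's condition: |N(S)| ≥ |S| is satisfied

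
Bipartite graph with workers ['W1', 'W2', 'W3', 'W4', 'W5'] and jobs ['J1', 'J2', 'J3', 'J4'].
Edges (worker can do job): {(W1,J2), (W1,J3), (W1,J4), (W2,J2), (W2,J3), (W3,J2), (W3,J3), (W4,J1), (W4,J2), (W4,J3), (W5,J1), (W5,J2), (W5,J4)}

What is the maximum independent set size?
Maximum independent set = 5

By König's theorem:
- Min vertex cover = Max matching = 4
- Max independent set = Total vertices - Min vertex cover
- Max independent set = 9 - 4 = 5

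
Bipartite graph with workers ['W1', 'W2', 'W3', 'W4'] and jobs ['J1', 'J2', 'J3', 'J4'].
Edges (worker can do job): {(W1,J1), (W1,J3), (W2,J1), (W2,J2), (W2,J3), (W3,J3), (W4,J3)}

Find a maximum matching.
Matching: {(W1,J1), (W2,J2), (W4,J3)}

Maximum matching (size 3):
  W1 → J1
  W2 → J2
  W4 → J3

Each worker is assigned to at most one job, and each job to at most one worker.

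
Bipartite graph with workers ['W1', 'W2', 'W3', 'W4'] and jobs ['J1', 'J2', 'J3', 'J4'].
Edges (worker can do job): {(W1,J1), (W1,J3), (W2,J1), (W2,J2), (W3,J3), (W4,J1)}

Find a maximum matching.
Matching: {(W2,J2), (W3,J3), (W4,J1)}

Maximum matching (size 3):
  W2 → J2
  W3 → J3
  W4 → J1

Each worker is assigned to at most one job, and each job to at most one worker.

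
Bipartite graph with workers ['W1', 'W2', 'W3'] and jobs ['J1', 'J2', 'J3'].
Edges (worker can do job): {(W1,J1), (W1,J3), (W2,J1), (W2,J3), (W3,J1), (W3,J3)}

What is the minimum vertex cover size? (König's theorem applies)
Minimum vertex cover size = 2

By König's theorem: in bipartite graphs,
min vertex cover = max matching = 2

Maximum matching has size 2, so minimum vertex cover also has size 2.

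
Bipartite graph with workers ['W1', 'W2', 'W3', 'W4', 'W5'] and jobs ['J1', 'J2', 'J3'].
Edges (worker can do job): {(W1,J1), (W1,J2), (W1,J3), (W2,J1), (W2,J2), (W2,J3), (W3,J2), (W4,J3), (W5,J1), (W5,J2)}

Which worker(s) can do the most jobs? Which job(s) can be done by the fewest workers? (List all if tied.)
Most versatile: W1, W2 (3 jobs); Least covered: J1, J3 (3 workers)

Worker degrees (jobs they can do): W1:3, W2:3, W3:1, W4:1, W5:2
Job degrees (workers who can do it): J1:3, J2:4, J3:3

Maximum worker degree is 3, achieved by: W1, W2
Minimum job degree is 3, achieved by: J1, J3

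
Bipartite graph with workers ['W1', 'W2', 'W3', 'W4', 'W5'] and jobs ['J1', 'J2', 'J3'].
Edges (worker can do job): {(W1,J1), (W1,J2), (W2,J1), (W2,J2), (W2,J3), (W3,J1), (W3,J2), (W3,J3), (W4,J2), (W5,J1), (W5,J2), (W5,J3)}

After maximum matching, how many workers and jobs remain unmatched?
Unmatched: 2 workers, 0 jobs

Maximum matching size: 3
Workers: 5 total, 3 matched, 2 unmatched
Jobs: 3 total, 3 matched, 0 unmatched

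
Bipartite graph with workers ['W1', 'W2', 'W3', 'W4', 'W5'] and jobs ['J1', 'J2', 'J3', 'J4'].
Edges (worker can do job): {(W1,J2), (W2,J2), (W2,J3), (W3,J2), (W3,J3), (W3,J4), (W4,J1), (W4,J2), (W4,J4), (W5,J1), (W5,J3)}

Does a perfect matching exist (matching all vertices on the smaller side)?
Yes, perfect matching exists (size 4)

Perfect matching: {(W1,J2), (W3,J4), (W4,J1), (W5,J3)}
All 4 vertices on the smaller side are matched.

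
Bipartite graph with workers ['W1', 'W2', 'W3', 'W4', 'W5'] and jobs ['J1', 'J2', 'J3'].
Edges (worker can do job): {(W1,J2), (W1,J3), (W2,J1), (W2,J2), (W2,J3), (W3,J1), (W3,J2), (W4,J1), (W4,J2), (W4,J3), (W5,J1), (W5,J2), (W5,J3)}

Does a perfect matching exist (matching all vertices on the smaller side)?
Yes, perfect matching exists (size 3)

Perfect matching: {(W3,J2), (W4,J3), (W5,J1)}
All 3 vertices on the smaller side are matched.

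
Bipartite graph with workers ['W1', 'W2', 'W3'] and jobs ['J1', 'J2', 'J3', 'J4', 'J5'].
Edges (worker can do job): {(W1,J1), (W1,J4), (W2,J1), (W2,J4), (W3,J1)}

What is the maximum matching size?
Maximum matching size = 2

Maximum matching: {(W1,J4), (W3,J1)}
Size: 2

This assigns 2 workers to 2 distinct jobs.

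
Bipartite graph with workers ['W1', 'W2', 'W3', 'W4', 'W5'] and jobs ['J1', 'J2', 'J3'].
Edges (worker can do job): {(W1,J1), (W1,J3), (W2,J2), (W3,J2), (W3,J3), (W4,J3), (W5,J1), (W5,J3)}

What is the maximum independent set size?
Maximum independent set = 5

By König's theorem:
- Min vertex cover = Max matching = 3
- Max independent set = Total vertices - Min vertex cover
- Max independent set = 8 - 3 = 5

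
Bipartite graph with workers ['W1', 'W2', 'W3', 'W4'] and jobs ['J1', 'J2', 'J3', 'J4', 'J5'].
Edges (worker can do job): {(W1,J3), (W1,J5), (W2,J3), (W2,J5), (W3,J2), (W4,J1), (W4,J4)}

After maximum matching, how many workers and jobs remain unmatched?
Unmatched: 0 workers, 1 jobs

Maximum matching size: 4
Workers: 4 total, 4 matched, 0 unmatched
Jobs: 5 total, 4 matched, 1 unmatched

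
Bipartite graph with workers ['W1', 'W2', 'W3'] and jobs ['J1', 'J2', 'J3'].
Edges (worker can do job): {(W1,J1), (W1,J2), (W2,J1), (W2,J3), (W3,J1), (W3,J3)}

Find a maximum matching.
Matching: {(W1,J2), (W2,J1), (W3,J3)}

Maximum matching (size 3):
  W1 → J2
  W2 → J1
  W3 → J3

Each worker is assigned to at most one job, and each job to at most one worker.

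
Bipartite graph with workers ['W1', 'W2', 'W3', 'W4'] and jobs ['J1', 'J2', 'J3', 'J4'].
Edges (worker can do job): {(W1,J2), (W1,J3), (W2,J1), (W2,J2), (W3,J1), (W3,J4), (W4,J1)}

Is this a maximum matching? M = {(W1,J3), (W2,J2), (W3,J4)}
No, size 3 is not maximum

Proposed matching has size 3.
Maximum matching size for this graph: 4.

This is NOT maximum - can be improved to size 4.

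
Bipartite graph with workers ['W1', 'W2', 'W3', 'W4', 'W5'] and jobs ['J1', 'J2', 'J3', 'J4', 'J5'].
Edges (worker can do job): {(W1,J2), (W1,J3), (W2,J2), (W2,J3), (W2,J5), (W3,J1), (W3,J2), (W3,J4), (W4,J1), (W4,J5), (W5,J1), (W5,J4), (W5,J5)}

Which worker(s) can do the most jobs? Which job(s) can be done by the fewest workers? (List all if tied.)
Most versatile: W2, W3, W5 (3 jobs); Least covered: J3, J4 (2 workers)

Worker degrees (jobs they can do): W1:2, W2:3, W3:3, W4:2, W5:3
Job degrees (workers who can do it): J1:3, J2:3, J3:2, J4:2, J5:3

Maximum worker degree is 3, achieved by: W2, W3, W5
Minimum job degree is 2, achieved by: J3, J4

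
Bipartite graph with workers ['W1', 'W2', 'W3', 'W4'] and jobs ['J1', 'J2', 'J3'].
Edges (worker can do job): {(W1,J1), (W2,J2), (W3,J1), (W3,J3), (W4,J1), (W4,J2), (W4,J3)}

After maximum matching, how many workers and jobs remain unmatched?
Unmatched: 1 workers, 0 jobs

Maximum matching size: 3
Workers: 4 total, 3 matched, 1 unmatched
Jobs: 3 total, 3 matched, 0 unmatched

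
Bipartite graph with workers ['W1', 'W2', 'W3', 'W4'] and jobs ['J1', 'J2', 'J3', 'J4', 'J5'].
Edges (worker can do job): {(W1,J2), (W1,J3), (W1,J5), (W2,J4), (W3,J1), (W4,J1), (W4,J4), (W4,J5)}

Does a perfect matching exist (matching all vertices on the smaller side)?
Yes, perfect matching exists (size 4)

Perfect matching: {(W1,J3), (W2,J4), (W3,J1), (W4,J5)}
All 4 vertices on the smaller side are matched.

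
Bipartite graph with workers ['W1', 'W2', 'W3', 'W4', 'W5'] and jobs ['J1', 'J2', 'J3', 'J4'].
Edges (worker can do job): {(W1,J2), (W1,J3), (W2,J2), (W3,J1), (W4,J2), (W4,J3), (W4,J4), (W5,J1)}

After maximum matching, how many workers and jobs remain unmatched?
Unmatched: 1 workers, 0 jobs

Maximum matching size: 4
Workers: 5 total, 4 matched, 1 unmatched
Jobs: 4 total, 4 matched, 0 unmatched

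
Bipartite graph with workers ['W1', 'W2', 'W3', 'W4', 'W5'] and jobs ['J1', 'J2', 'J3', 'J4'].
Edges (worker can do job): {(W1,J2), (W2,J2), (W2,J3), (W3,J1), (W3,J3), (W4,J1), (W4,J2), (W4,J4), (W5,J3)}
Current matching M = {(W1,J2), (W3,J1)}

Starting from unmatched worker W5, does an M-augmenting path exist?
Yes: W5 → J3

An M-augmenting path alternates non-matching / matching edges, starting and ending at unmatched vertices.
Path: W5 → J3
(J3 is unmatched in M, so the path is augmenting.)
Flipping edges along this path would increase |M| from 2 to 3.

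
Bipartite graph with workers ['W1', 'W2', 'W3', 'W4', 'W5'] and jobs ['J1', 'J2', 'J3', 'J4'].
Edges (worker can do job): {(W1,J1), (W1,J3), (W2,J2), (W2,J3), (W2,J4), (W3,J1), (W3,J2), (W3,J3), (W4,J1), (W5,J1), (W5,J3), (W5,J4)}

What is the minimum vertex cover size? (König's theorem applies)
Minimum vertex cover size = 4

By König's theorem: in bipartite graphs,
min vertex cover = max matching = 4

Maximum matching has size 4, so minimum vertex cover also has size 4.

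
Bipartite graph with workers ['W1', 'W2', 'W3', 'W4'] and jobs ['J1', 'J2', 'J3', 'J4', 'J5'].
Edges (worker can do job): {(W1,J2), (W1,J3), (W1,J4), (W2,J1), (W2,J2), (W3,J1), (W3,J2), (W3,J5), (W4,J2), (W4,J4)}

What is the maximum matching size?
Maximum matching size = 4

Maximum matching: {(W1,J4), (W2,J1), (W3,J5), (W4,J2)}
Size: 4

This assigns 4 workers to 4 distinct jobs.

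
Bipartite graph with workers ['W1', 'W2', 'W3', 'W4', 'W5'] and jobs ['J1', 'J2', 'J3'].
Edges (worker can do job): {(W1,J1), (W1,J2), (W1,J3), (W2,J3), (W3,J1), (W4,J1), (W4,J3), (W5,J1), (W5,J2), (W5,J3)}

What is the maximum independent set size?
Maximum independent set = 5

By König's theorem:
- Min vertex cover = Max matching = 3
- Max independent set = Total vertices - Min vertex cover
- Max independent set = 8 - 3 = 5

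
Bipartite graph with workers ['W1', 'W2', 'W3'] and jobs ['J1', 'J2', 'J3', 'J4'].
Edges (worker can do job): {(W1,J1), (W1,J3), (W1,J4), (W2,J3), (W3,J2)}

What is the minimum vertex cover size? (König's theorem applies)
Minimum vertex cover size = 3

By König's theorem: in bipartite graphs,
min vertex cover = max matching = 3

Maximum matching has size 3, so minimum vertex cover also has size 3.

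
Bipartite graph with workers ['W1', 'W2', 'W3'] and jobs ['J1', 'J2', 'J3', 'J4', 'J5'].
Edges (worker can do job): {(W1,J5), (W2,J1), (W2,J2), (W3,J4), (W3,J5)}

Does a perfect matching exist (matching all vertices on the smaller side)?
Yes, perfect matching exists (size 3)

Perfect matching: {(W1,J5), (W2,J1), (W3,J4)}
All 3 vertices on the smaller side are matched.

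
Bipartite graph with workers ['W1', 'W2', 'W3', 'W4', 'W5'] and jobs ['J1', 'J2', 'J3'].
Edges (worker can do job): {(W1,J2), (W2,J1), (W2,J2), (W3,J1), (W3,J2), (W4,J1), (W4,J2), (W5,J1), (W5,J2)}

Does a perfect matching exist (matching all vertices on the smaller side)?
No, maximum matching has size 2 < 3

Maximum matching has size 2, need 3 for perfect matching.
Unmatched workers: ['W4', 'W1', 'W2']
Unmatched jobs: ['J3']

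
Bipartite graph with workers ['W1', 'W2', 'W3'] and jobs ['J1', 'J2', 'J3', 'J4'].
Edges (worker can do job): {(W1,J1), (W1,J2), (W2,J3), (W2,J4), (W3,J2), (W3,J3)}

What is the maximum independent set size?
Maximum independent set = 4

By König's theorem:
- Min vertex cover = Max matching = 3
- Max independent set = Total vertices - Min vertex cover
- Max independent set = 7 - 3 = 4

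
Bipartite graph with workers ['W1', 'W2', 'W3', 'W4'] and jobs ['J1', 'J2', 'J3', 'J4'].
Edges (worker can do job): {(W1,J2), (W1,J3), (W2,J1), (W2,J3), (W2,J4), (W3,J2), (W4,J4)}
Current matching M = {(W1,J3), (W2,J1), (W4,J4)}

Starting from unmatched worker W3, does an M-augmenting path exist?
Yes: W3 → J2

An M-augmenting path alternates non-matching / matching edges, starting and ending at unmatched vertices.
Path: W3 → J2
(J2 is unmatched in M, so the path is augmenting.)
Flipping edges along this path would increase |M| from 3 to 4.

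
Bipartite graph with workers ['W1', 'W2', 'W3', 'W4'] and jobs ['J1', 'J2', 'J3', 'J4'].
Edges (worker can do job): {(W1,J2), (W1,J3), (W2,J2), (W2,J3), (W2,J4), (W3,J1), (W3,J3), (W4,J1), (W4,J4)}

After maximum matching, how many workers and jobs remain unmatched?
Unmatched: 0 workers, 0 jobs

Maximum matching size: 4
Workers: 4 total, 4 matched, 0 unmatched
Jobs: 4 total, 4 matched, 0 unmatched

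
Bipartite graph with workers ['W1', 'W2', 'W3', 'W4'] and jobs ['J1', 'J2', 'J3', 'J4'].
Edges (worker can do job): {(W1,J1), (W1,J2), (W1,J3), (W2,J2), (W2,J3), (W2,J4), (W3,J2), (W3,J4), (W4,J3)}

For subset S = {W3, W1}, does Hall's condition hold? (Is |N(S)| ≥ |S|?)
Yes: |N(S)| = 4, |S| = 2

Subset S = {W3, W1}
Neighbors N(S) = {J1, J2, J3, J4}

|N(S)| = 4, |S| = 2
Hall's condition: |N(S)| ≥ |S| is satisfied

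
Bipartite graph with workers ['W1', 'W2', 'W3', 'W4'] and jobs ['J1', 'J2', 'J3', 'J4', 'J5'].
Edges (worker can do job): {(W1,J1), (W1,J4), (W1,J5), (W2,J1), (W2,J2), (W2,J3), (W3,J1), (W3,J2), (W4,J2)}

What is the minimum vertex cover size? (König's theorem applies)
Minimum vertex cover size = 4

By König's theorem: in bipartite graphs,
min vertex cover = max matching = 4

Maximum matching has size 4, so minimum vertex cover also has size 4.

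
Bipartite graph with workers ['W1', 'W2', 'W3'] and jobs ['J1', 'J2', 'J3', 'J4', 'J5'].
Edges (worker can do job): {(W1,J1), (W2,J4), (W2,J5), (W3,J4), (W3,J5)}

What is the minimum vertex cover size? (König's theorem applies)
Minimum vertex cover size = 3

By König's theorem: in bipartite graphs,
min vertex cover = max matching = 3

Maximum matching has size 3, so minimum vertex cover also has size 3.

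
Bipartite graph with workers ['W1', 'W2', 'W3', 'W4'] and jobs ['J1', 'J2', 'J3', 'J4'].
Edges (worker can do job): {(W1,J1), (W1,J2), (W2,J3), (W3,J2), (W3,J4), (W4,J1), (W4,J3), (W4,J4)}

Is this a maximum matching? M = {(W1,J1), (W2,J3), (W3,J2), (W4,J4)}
Yes, size 4 is maximum

Proposed matching has size 4.
Maximum matching size for this graph: 4.

This is a maximum matching.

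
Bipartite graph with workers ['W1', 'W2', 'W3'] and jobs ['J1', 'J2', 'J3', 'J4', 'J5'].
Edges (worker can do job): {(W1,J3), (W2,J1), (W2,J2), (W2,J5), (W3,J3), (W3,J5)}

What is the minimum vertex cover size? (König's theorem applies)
Minimum vertex cover size = 3

By König's theorem: in bipartite graphs,
min vertex cover = max matching = 3

Maximum matching has size 3, so minimum vertex cover also has size 3.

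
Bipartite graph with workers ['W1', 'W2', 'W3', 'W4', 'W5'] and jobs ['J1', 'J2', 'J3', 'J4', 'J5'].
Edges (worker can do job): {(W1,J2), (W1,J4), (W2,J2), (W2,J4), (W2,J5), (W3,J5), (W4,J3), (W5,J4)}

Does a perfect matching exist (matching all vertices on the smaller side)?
No, maximum matching has size 4 < 5

Maximum matching has size 4, need 5 for perfect matching.
Unmatched workers: ['W2']
Unmatched jobs: ['J1']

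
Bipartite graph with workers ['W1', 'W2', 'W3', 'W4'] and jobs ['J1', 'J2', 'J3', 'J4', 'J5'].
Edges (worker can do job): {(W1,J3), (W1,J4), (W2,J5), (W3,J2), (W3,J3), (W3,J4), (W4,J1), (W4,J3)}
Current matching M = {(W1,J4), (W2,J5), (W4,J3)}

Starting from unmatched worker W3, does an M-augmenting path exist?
Yes: W3 → J4 → W1 → J3 → W4 → J1

An M-augmenting path alternates non-matching / matching edges, starting and ending at unmatched vertices.
Path: W3 → J4 → W1 → J3 → W4 → J1
(J1 is unmatched in M, so the path is augmenting.)
Flipping edges along this path would increase |M| from 3 to 4.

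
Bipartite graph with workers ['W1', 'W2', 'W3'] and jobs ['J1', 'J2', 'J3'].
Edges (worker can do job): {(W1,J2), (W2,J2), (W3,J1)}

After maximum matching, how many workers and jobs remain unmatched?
Unmatched: 1 workers, 1 jobs

Maximum matching size: 2
Workers: 3 total, 2 matched, 1 unmatched
Jobs: 3 total, 2 matched, 1 unmatched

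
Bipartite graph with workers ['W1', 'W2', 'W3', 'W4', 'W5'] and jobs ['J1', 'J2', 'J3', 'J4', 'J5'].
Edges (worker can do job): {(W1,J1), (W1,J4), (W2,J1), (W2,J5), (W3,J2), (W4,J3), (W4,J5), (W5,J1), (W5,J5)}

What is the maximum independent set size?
Maximum independent set = 5

By König's theorem:
- Min vertex cover = Max matching = 5
- Max independent set = Total vertices - Min vertex cover
- Max independent set = 10 - 5 = 5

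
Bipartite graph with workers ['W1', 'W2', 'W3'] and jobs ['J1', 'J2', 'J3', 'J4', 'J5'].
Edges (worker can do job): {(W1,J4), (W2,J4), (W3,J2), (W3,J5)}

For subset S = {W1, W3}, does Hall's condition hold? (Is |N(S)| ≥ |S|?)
Yes: |N(S)| = 3, |S| = 2

Subset S = {W1, W3}
Neighbors N(S) = {J2, J4, J5}

|N(S)| = 3, |S| = 2
Hall's condition: |N(S)| ≥ |S| is satisfied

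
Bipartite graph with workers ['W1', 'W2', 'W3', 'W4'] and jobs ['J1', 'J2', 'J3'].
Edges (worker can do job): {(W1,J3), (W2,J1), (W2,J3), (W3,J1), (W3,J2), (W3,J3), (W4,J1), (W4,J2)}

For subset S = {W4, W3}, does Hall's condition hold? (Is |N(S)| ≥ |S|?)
Yes: |N(S)| = 3, |S| = 2

Subset S = {W4, W3}
Neighbors N(S) = {J1, J2, J3}

|N(S)| = 3, |S| = 2
Hall's condition: |N(S)| ≥ |S| is satisfied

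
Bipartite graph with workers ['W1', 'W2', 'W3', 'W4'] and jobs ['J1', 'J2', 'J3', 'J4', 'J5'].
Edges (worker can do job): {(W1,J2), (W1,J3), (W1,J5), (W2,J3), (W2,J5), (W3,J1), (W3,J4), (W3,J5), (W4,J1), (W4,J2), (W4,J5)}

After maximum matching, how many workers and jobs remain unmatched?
Unmatched: 0 workers, 1 jobs

Maximum matching size: 4
Workers: 4 total, 4 matched, 0 unmatched
Jobs: 5 total, 4 matched, 1 unmatched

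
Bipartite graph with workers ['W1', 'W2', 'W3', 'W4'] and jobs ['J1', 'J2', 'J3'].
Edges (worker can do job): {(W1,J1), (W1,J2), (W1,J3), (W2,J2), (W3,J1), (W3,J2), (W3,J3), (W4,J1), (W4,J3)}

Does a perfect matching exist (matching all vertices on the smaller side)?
Yes, perfect matching exists (size 3)

Perfect matching: {(W1,J1), (W3,J2), (W4,J3)}
All 3 vertices on the smaller side are matched.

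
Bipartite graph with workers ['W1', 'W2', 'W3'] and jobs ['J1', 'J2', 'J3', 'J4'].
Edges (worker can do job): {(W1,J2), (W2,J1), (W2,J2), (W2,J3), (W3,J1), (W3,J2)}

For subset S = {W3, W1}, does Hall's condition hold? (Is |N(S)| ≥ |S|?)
Yes: |N(S)| = 2, |S| = 2

Subset S = {W3, W1}
Neighbors N(S) = {J1, J2}

|N(S)| = 2, |S| = 2
Hall's condition: |N(S)| ≥ |S| is satisfied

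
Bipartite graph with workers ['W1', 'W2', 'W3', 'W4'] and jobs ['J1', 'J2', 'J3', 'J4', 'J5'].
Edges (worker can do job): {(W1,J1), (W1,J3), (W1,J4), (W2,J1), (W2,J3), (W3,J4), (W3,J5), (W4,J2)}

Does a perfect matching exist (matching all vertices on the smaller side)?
Yes, perfect matching exists (size 4)

Perfect matching: {(W1,J4), (W2,J1), (W3,J5), (W4,J2)}
All 4 vertices on the smaller side are matched.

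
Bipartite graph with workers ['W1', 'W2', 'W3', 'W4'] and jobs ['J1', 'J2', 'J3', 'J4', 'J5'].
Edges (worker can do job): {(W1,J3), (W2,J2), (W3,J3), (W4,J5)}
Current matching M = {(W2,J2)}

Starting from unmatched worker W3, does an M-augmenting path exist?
Yes: W3 → J3

An M-augmenting path alternates non-matching / matching edges, starting and ending at unmatched vertices.
Path: W3 → J3
(J3 is unmatched in M, so the path is augmenting.)
Flipping edges along this path would increase |M| from 1 to 2.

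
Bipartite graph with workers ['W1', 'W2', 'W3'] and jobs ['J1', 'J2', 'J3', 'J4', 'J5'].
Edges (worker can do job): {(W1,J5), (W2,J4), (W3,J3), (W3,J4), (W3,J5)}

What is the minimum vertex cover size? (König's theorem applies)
Minimum vertex cover size = 3

By König's theorem: in bipartite graphs,
min vertex cover = max matching = 3

Maximum matching has size 3, so minimum vertex cover also has size 3.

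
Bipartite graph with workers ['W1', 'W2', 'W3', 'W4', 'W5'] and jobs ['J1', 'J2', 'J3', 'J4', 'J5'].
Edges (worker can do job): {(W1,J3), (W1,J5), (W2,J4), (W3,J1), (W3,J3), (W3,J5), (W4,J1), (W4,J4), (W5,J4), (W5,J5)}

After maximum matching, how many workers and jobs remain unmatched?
Unmatched: 1 workers, 1 jobs

Maximum matching size: 4
Workers: 5 total, 4 matched, 1 unmatched
Jobs: 5 total, 4 matched, 1 unmatched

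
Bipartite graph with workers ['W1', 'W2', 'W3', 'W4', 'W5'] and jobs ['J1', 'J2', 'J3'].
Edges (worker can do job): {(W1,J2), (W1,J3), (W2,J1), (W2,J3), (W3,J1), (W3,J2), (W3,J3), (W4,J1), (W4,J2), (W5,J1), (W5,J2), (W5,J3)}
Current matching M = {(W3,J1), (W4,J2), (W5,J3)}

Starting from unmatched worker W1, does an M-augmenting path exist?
No augmenting path from W1

Alternating search from W1 reaches jobs: {J1, J2, J3}.
Every reachable job is already matched in M, and following those matched edges back to workers exposes no further unvisited jobs.
No M-augmenting path from W1 exists.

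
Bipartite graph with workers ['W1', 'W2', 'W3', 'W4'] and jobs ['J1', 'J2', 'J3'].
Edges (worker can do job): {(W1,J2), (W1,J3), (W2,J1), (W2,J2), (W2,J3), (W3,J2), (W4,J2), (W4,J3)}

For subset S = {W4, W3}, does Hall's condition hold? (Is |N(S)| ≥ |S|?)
Yes: |N(S)| = 2, |S| = 2

Subset S = {W4, W3}
Neighbors N(S) = {J2, J3}

|N(S)| = 2, |S| = 2
Hall's condition: |N(S)| ≥ |S| is satisfied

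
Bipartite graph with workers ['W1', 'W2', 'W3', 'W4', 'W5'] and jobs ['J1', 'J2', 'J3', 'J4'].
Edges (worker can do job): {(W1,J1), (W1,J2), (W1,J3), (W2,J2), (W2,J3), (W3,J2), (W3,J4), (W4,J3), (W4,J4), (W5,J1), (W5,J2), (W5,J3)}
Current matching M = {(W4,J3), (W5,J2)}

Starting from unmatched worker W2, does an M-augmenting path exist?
Yes: W2 → J3 → W4 → J4

An M-augmenting path alternates non-matching / matching edges, starting and ending at unmatched vertices.
Path: W2 → J3 → W4 → J4
(J4 is unmatched in M, so the path is augmenting.)
Flipping edges along this path would increase |M| from 2 to 3.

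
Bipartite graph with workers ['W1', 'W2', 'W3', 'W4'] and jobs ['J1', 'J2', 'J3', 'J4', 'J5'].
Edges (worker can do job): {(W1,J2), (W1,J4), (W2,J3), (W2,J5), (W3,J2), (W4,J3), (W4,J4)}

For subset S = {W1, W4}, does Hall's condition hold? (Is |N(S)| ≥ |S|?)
Yes: |N(S)| = 3, |S| = 2

Subset S = {W1, W4}
Neighbors N(S) = {J2, J3, J4}

|N(S)| = 3, |S| = 2
Hall's condition: |N(S)| ≥ |S| is satisfied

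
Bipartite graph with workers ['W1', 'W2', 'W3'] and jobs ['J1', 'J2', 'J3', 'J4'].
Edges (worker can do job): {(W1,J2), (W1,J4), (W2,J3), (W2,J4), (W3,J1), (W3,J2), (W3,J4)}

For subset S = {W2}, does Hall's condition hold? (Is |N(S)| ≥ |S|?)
Yes: |N(S)| = 2, |S| = 1

Subset S = {W2}
Neighbors N(S) = {J3, J4}

|N(S)| = 2, |S| = 1
Hall's condition: |N(S)| ≥ |S| is satisfied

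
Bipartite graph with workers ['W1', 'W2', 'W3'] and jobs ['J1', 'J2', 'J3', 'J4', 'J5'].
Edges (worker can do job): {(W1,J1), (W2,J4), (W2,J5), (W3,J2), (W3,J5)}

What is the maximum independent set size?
Maximum independent set = 5

By König's theorem:
- Min vertex cover = Max matching = 3
- Max independent set = Total vertices - Min vertex cover
- Max independent set = 8 - 3 = 5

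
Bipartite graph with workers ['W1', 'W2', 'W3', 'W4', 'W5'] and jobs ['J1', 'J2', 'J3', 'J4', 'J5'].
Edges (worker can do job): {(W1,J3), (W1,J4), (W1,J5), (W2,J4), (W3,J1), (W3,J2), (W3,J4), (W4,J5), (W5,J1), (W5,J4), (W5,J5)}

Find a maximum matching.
Matching: {(W1,J3), (W2,J4), (W3,J2), (W4,J5), (W5,J1)}

Maximum matching (size 5):
  W1 → J3
  W2 → J4
  W3 → J2
  W4 → J5
  W5 → J1

Each worker is assigned to at most one job, and each job to at most one worker.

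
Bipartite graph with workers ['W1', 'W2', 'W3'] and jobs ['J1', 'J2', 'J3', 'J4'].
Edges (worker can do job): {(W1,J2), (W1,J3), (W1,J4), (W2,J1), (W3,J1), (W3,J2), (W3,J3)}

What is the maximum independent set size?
Maximum independent set = 4

By König's theorem:
- Min vertex cover = Max matching = 3
- Max independent set = Total vertices - Min vertex cover
- Max independent set = 7 - 3 = 4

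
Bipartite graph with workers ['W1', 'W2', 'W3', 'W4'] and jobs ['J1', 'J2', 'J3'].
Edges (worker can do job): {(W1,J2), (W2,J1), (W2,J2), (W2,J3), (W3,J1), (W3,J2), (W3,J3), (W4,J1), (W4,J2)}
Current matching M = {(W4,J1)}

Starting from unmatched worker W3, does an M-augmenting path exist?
Yes: W3 → J3

An M-augmenting path alternates non-matching / matching edges, starting and ending at unmatched vertices.
Path: W3 → J3
(J3 is unmatched in M, so the path is augmenting.)
Flipping edges along this path would increase |M| from 1 to 2.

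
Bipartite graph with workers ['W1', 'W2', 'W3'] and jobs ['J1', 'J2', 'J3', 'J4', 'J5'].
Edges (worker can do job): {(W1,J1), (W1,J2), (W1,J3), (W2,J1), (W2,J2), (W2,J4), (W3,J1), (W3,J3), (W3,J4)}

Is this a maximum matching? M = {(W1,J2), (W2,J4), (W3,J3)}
Yes, size 3 is maximum

Proposed matching has size 3.
Maximum matching size for this graph: 3.

This is a maximum matching.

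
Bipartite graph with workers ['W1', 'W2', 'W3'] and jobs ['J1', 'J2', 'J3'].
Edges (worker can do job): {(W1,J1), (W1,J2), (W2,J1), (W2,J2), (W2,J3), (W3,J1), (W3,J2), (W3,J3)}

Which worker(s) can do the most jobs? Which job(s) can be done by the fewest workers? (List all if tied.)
Most versatile: W2, W3 (3 jobs); Least covered: J3 (2 workers)

Worker degrees (jobs they can do): W1:2, W2:3, W3:3
Job degrees (workers who can do it): J1:3, J2:3, J3:2

Maximum worker degree is 3, achieved by: W2, W3
Minimum job degree is 2, achieved by: J3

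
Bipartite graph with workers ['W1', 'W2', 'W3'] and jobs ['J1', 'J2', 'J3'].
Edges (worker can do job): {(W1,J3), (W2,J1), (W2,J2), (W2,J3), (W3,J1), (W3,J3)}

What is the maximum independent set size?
Maximum independent set = 3

By König's theorem:
- Min vertex cover = Max matching = 3
- Max independent set = Total vertices - Min vertex cover
- Max independent set = 6 - 3 = 3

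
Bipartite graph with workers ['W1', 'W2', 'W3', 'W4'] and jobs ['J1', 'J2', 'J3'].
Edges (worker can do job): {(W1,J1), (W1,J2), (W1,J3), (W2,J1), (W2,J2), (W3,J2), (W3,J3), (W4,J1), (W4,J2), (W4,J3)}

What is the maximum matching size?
Maximum matching size = 3

Maximum matching: {(W1,J1), (W3,J2), (W4,J3)}
Size: 3

This assigns 3 workers to 3 distinct jobs.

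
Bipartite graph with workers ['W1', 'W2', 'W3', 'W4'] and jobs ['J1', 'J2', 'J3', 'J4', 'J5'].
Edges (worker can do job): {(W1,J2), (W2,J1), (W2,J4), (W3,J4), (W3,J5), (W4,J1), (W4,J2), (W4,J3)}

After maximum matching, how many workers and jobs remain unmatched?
Unmatched: 0 workers, 1 jobs

Maximum matching size: 4
Workers: 4 total, 4 matched, 0 unmatched
Jobs: 5 total, 4 matched, 1 unmatched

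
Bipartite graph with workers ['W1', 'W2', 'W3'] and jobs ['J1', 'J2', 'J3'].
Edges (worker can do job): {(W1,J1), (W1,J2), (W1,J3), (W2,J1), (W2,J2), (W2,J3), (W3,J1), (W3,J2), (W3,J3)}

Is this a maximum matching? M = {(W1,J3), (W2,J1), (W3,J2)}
Yes, size 3 is maximum

Proposed matching has size 3.
Maximum matching size for this graph: 3.

This is a maximum matching.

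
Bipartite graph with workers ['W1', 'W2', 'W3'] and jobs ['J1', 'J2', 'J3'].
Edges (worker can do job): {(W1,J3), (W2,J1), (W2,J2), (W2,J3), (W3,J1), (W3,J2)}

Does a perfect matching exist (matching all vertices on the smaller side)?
Yes, perfect matching exists (size 3)

Perfect matching: {(W1,J3), (W2,J1), (W3,J2)}
All 3 vertices on the smaller side are matched.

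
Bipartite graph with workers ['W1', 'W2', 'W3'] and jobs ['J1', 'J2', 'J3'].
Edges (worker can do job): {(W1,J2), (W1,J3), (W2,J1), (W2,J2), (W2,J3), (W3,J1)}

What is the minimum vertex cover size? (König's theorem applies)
Minimum vertex cover size = 3

By König's theorem: in bipartite graphs,
min vertex cover = max matching = 3

Maximum matching has size 3, so minimum vertex cover also has size 3.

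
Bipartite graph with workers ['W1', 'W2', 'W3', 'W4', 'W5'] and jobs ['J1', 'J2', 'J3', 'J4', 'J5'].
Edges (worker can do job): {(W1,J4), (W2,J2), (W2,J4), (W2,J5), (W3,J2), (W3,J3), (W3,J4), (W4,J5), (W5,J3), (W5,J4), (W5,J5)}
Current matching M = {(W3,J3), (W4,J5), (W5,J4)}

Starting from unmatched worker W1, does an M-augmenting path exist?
Yes: W1 → J4 → W5 → J3 → W3 → J2

An M-augmenting path alternates non-matching / matching edges, starting and ending at unmatched vertices.
Path: W1 → J4 → W5 → J3 → W3 → J2
(J2 is unmatched in M, so the path is augmenting.)
Flipping edges along this path would increase |M| from 3 to 4.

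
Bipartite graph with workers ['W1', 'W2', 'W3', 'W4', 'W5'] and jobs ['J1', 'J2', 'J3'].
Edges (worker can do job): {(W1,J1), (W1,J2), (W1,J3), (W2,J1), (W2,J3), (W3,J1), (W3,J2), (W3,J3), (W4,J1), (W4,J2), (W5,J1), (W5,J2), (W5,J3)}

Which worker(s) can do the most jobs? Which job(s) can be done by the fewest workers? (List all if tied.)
Most versatile: W1, W3, W5 (3 jobs); Least covered: J2, J3 (4 workers)

Worker degrees (jobs they can do): W1:3, W2:2, W3:3, W4:2, W5:3
Job degrees (workers who can do it): J1:5, J2:4, J3:4

Maximum worker degree is 3, achieved by: W1, W3, W5
Minimum job degree is 4, achieved by: J2, J3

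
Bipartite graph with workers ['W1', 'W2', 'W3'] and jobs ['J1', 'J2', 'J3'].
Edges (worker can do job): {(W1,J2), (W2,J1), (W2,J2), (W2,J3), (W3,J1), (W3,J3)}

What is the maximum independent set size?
Maximum independent set = 3

By König's theorem:
- Min vertex cover = Max matching = 3
- Max independent set = Total vertices - Min vertex cover
- Max independent set = 6 - 3 = 3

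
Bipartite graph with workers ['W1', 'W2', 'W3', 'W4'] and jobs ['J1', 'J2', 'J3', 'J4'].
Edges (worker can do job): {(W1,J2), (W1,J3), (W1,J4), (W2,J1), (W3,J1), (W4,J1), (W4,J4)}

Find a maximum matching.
Matching: {(W1,J2), (W3,J1), (W4,J4)}

Maximum matching (size 3):
  W1 → J2
  W3 → J1
  W4 → J4

Each worker is assigned to at most one job, and each job to at most one worker.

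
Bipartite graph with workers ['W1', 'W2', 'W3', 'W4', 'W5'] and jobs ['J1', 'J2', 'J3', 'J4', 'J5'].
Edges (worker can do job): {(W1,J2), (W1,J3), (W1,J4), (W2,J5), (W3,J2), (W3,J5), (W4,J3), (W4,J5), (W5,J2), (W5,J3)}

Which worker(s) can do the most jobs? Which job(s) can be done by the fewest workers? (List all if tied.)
Most versatile: W1 (3 jobs); Least covered: J1 (0 workers)

Worker degrees (jobs they can do): W1:3, W2:1, W3:2, W4:2, W5:2
Job degrees (workers who can do it): J1:0, J2:3, J3:3, J4:1, J5:3

Maximum worker degree is 3, achieved by: W1
Minimum job degree is 0, achieved by: J1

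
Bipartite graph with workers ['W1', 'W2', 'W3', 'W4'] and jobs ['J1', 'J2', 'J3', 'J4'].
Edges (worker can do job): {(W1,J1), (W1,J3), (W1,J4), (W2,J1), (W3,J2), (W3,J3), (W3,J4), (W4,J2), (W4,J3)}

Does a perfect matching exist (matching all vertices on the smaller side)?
Yes, perfect matching exists (size 4)

Perfect matching: {(W1,J4), (W2,J1), (W3,J3), (W4,J2)}
All 4 vertices on the smaller side are matched.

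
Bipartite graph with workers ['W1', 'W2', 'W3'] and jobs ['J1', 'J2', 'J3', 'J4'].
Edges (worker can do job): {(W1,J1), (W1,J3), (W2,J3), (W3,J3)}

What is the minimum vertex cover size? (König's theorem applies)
Minimum vertex cover size = 2

By König's theorem: in bipartite graphs,
min vertex cover = max matching = 2

Maximum matching has size 2, so minimum vertex cover also has size 2.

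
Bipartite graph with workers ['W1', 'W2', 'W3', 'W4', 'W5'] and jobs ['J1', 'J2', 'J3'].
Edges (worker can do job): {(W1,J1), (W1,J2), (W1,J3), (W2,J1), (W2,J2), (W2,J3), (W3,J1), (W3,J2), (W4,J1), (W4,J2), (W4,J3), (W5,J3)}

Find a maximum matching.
Matching: {(W3,J1), (W4,J2), (W5,J3)}

Maximum matching (size 3):
  W3 → J1
  W4 → J2
  W5 → J3

Each worker is assigned to at most one job, and each job to at most one worker.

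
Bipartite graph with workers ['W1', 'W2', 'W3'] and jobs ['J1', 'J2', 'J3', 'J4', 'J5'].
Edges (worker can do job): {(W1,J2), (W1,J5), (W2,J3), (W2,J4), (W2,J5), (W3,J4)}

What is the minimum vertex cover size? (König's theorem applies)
Minimum vertex cover size = 3

By König's theorem: in bipartite graphs,
min vertex cover = max matching = 3

Maximum matching has size 3, so minimum vertex cover also has size 3.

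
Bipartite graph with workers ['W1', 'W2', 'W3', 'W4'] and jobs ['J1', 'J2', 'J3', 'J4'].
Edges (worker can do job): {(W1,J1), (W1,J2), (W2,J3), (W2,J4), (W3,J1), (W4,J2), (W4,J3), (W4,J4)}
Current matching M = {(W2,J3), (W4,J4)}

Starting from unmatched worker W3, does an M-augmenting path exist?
Yes: W3 → J1

An M-augmenting path alternates non-matching / matching edges, starting and ending at unmatched vertices.
Path: W3 → J1
(J1 is unmatched in M, so the path is augmenting.)
Flipping edges along this path would increase |M| from 2 to 3.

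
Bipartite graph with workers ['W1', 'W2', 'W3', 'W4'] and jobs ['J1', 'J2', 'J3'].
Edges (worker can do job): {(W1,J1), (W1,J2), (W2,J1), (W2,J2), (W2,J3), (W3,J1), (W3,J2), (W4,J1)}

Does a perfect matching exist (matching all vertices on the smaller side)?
Yes, perfect matching exists (size 3)

Perfect matching: {(W2,J3), (W3,J2), (W4,J1)}
All 3 vertices on the smaller side are matched.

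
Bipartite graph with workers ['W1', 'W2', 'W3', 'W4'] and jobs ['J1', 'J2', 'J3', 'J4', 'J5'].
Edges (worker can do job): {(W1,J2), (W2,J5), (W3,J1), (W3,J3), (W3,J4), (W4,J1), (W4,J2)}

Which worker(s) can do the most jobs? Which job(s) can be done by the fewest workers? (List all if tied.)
Most versatile: W3 (3 jobs); Least covered: J3, J4, J5 (1 workers)

Worker degrees (jobs they can do): W1:1, W2:1, W3:3, W4:2
Job degrees (workers who can do it): J1:2, J2:2, J3:1, J4:1, J5:1

Maximum worker degree is 3, achieved by: W3
Minimum job degree is 1, achieved by: J3, J4, J5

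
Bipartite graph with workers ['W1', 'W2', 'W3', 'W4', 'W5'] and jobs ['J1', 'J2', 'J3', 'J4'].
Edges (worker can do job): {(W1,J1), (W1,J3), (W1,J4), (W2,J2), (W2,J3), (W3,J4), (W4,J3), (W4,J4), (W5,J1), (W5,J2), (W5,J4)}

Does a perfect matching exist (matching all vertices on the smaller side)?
Yes, perfect matching exists (size 4)

Perfect matching: {(W2,J2), (W3,J4), (W4,J3), (W5,J1)}
All 4 vertices on the smaller side are matched.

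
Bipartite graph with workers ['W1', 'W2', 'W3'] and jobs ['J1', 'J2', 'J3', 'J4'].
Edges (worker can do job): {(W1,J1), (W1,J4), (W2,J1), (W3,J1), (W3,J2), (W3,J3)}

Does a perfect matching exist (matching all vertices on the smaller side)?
Yes, perfect matching exists (size 3)

Perfect matching: {(W1,J4), (W2,J1), (W3,J3)}
All 3 vertices on the smaller side are matched.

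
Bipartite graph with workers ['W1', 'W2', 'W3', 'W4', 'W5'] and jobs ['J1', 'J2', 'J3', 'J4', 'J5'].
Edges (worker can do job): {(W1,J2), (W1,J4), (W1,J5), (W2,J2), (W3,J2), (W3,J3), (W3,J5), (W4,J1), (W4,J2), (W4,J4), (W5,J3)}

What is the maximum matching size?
Maximum matching size = 5

Maximum matching: {(W1,J4), (W2,J2), (W3,J5), (W4,J1), (W5,J3)}
Size: 5

This assigns 5 workers to 5 distinct jobs.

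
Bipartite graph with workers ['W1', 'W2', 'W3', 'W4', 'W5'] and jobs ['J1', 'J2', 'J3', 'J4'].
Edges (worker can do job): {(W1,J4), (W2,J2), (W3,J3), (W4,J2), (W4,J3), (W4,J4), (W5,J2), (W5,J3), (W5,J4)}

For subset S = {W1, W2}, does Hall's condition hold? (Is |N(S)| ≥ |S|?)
Yes: |N(S)| = 2, |S| = 2

Subset S = {W1, W2}
Neighbors N(S) = {J2, J4}

|N(S)| = 2, |S| = 2
Hall's condition: |N(S)| ≥ |S| is satisfied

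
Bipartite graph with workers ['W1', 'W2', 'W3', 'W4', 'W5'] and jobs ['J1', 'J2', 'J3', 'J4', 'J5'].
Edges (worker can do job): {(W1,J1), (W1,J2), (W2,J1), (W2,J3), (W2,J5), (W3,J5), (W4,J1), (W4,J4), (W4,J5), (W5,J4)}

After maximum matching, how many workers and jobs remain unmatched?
Unmatched: 0 workers, 0 jobs

Maximum matching size: 5
Workers: 5 total, 5 matched, 0 unmatched
Jobs: 5 total, 5 matched, 0 unmatched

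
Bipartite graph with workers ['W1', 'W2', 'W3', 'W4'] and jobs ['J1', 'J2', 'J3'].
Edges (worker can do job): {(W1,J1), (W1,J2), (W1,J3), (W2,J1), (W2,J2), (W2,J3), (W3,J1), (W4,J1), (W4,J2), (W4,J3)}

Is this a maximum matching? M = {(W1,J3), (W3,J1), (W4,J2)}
Yes, size 3 is maximum

Proposed matching has size 3.
Maximum matching size for this graph: 3.

This is a maximum matching.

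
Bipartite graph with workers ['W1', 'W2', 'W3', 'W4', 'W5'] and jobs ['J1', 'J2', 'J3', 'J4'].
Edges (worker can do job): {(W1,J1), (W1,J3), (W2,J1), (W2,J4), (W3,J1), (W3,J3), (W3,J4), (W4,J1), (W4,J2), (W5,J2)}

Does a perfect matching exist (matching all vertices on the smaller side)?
Yes, perfect matching exists (size 4)

Perfect matching: {(W2,J4), (W3,J3), (W4,J1), (W5,J2)}
All 4 vertices on the smaller side are matched.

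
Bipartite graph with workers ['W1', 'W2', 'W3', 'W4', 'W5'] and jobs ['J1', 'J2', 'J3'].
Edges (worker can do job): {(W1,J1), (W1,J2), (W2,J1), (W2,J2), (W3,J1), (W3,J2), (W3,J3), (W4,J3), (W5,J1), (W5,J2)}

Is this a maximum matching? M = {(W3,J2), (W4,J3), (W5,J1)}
Yes, size 3 is maximum

Proposed matching has size 3.
Maximum matching size for this graph: 3.

This is a maximum matching.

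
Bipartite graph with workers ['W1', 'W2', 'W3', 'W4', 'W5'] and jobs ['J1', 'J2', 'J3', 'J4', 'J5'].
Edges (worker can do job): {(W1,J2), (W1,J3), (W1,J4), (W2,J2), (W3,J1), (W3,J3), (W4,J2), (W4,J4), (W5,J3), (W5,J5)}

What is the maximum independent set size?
Maximum independent set = 5

By König's theorem:
- Min vertex cover = Max matching = 5
- Max independent set = Total vertices - Min vertex cover
- Max independent set = 10 - 5 = 5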